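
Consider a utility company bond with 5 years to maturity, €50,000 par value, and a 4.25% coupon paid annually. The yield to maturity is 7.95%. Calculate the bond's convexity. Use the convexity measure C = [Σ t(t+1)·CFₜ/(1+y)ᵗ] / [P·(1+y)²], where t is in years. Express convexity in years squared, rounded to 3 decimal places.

22.825

With y = 0.0795:
  t   CF        PV=CF/(1+0.0795)^t    t·PV        t(t+1)·PV
  1     2,125.00     1,968.5039     1,968.5039       3,937.0079
  2     2,125.00     1,823.5331     3,647.0661      10,941.1984
  3     2,125.00     1,689.2386     5,067.7158      20,270.8631
  4     2,125.00     1,564.8343     6,259.3371      31,296.6853
  5    52,125.00    35,557.6323   177,788.1615   1,066,728.9691
  Σ                 42,603.7422   194,730.7844   1,133,174.7237
P = 42,603.7422.
Convexity = Σ t(t+1)·PV / [P·(1+y)²] = 1,133,174.7237 / (42,603.7422 × 1.165320) = 22.82463.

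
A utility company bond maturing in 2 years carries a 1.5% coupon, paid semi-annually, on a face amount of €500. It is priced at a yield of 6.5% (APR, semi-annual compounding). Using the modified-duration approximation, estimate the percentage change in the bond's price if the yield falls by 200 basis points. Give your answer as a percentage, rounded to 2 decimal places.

+3.83%

Periodic yield y = 0.0325. Modified duration first:
  t   CF        PV=CF/(1+0.0325)^t    t·PV
  1         3.75         3.6320         3.6320
  2         3.75         3.5176         7.0353
  3         3.75         3.4069        10.2207
  4       503.75       443.2562     1,773.0248
  Σ                    453.8127     1,793.9128
P = 453.8127; D_Mac = 3.95298 half-year periods = 1.97649 yrs; D_mod = 1.97649/(1+0.0325) = 1.91428 yrs.
ΔP/P ≈ -D_mod · Δy = -1.91428 × (-0.02) = +0.038286 = +3.8286%.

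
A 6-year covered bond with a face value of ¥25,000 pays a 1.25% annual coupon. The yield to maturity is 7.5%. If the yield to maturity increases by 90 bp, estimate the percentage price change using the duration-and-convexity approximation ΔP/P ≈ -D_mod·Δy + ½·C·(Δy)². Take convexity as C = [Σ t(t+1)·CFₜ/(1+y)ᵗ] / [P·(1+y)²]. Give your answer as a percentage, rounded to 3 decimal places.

-4.695%

With y = 0.075:
  t   CF        PV=CF/(1+0.075)^t    t·PV        t(t+1)·PV
  1       312.50       290.6977       290.6977         581.3953
  2       312.50       270.4164       540.8329       1,622.4986
  3       312.50       251.5502       754.6505       3,018.6021
  4       312.50       234.0002       936.0007       4,680.0033
  5       312.50       217.6746     1,088.3729       6,530.2372
  6    25,312.50    16,401.5259    98,409.1556     688,864.0893
  Σ                 17,665.8650   102,019.7102     705,296.8259
P = 17,665.8650; D_Mac = 5.77496 yrs; D_mod = 5.37206 yrs; C = 34.54778.
Duration effect: -5.37206 × (+0.009) = -0.048349
Convexity effect: 0.5 × 34.54778 × (0.009)² = +0.0013992
ΔP/P ≈ -0.048349 + 0.0013992 = -0.046949 = -4.6949%.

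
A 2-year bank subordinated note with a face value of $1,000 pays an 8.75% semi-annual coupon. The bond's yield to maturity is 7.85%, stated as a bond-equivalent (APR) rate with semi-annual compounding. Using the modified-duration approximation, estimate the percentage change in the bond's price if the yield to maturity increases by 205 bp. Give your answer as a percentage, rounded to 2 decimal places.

Periodic yield y = 0.03925. Modified duration first:
  t   CF        PV=CF/(1+0.03925)^t    t·PV
  1        43.75        42.0977        42.0977
  2        43.75        40.5077        81.0155
  3        43.75        38.9779       116.9336
  4     1,043.75       894.7802     3,579.1207
  Σ                  1,016.3634     3,819.1674
P = 1,016.3634; D_Mac = 3.75768 half-year periods = 1.87884 yrs; D_mod = 1.87884/(1+0.03925) = 1.80788 yrs.
ΔP/P ≈ -D_mod · Δy = -1.80788 × (+0.0205) = -0.037062 = -3.7062%.

-3.71%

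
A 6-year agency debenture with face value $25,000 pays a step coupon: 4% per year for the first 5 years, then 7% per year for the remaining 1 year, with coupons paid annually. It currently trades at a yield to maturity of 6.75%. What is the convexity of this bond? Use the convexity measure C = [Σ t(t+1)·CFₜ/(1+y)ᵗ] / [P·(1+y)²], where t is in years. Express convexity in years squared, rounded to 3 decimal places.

With y = 0.0675:
  t   CF        PV=CF/(1+0.0675)^t    t·PV        t(t+1)·PV
  1     1,000.00       936.7681       936.7681       1,873.5363
  2     1,000.00       877.5346     1,755.0691       5,265.2074
  3     1,000.00       822.0464     2,466.1393       9,864.5572
  4     1,000.00       770.0669     3,080.2677      15,401.3383
  5     1,000.00       721.3742     3,606.8708      21,641.2248
  6    26,750.00    18,076.5890   108,459.5341     759,216.7387
  Σ                 22,204.3792   120,304.6491     813,262.6027
P = 22,204.3792.
Convexity = Σ t(t+1)·PV / [P·(1+y)²] = 813,262.6027 / (22,204.3792 × 1.139556) = 32.14078.

32.141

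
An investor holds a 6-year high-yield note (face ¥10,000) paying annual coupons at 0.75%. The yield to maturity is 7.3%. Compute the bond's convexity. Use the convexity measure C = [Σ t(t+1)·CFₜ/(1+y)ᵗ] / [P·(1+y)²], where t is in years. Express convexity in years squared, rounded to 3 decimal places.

35.368

With y = 0.073:
  t   CF        PV=CF/(1+0.073)^t    t·PV        t(t+1)·PV
  1        75.00        69.8975        69.8975         139.7950
  2        75.00        65.1421       130.2842         390.8527
  3        75.00        60.7103       182.1308         728.5231
  4        75.00        56.5799       226.3197       1,131.5985
  5        75.00        52.7306       263.6530       1,581.9178
  6    10,075.00     6,601.5623    39,609.3735     277,265.6146
  Σ                  6,906.6226    40,481.6587     281,238.3017
P = 6,906.6226.
Convexity = Σ t(t+1)·PV / [P·(1+y)²] = 281,238.3017 / (6,906.6226 × 1.151329) = 35.36790.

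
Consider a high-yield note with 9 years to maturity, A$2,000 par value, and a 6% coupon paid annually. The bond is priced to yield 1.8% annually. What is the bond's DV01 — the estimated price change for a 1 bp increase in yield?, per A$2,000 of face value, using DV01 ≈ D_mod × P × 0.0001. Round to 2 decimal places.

A$1.98

Periodic yield y = 0.018.
  t   CF        PV=CF/(1+0.018)^t    t·PV
  1       120.00       117.8782       117.8782
  2       120.00       115.7939       231.5878
  3       120.00       113.7465       341.2394
  4       120.00       111.7352       446.9409
  5       120.00       109.7596       548.7978
  6       120.00       107.8188       646.9129
  7       120.00       105.9124       741.3868
  8       120.00       104.0397       832.3175
  9     2,120.00     1,805.5348    16,249.8130
  Σ                  2,692.2190    20,156.8743
P = 2,692.2190; D_Mac = 7.48709 yrs; D_mod = 7.35470 yrs.
DV01 ≈ 7.35470 × 2,692.2190 × 0.0001 = 1.980047.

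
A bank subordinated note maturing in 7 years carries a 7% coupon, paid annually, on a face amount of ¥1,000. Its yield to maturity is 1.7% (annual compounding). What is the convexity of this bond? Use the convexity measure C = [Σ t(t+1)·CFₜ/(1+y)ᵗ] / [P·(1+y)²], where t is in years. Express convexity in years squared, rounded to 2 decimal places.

43.42

With y = 0.017:
  t   CF        PV=CF/(1+0.017)^t    t·PV        t(t+1)·PV
  1        70.00        68.8299        68.8299         137.6598
  2        70.00        67.6793       135.3587         406.0761
  3        70.00        66.5480       199.6441         798.5763
  4        70.00        65.4356       261.7425       1,308.7124
  5        70.00        64.3418       321.7091       1,930.2543
  6        70.00        63.2663       379.5977       2,657.1839
  7     1,070.00       950.9049     6,656.3346      53,250.6771
  Σ                  1,347.0059     8,023.2165      60,489.1399
P = 1,347.0059.
Convexity = Σ t(t+1)·PV / [P·(1+y)²] = 60,489.1399 / (1,347.0059 × 1.034289) = 43.41762.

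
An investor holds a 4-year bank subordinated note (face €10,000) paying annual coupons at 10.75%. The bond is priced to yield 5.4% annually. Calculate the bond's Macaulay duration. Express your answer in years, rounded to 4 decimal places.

3.5022 years

Periodic yield y = 0.054. Discount each cash flow and weight by its year:
  t   CF        PV=CF/(1+0.054)^t    t·PV
  1     1,075.00     1,019.9241     1,019.9241
  2     1,075.00       967.6699     1,935.3398
  3     1,075.00       918.0929     2,754.2787
  4    11,075.00     8,973.9014    35,895.6054
  Σ                 11,879.5883    41,605.1481
Price P = Σ PV = 11,879.5883.
Macaulay duration = Σ(t·PV) / P = 41,605.1481 / 11,879.5883 = 3.50224 years.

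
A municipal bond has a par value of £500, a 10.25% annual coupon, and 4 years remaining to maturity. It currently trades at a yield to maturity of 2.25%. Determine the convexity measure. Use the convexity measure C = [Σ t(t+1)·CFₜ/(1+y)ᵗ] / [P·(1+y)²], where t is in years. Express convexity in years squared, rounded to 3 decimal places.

16.234

With y = 0.0225:
  t   CF        PV=CF/(1+0.0225)^t    t·PV        t(t+1)·PV
  1        51.25        50.1222        50.1222         100.2445
  2        51.25        49.0193        98.0386         294.1159
  3        51.25        47.9407       143.8220         575.2878
  4       551.25       504.3074     2,017.2296      10,086.1479
  Σ                    651.3896     2,309.2124      11,055.7961
P = 651.3896.
Convexity = Σ t(t+1)·PV / [P·(1+y)²] = 11,055.7961 / (651.3896 × 1.045506) = 16.23389.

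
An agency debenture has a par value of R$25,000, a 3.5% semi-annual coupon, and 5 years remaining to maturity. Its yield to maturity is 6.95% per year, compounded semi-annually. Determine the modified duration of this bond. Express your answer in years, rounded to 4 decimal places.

Periodic yield y = 0.03475. First find Macaulay duration:
  t   CF        PV=CF/(1+0.03475)^t    t·PV
  1       437.50       422.8074       422.8074
  2       437.50       408.6083       817.2166
  3       437.50       394.8860     1,184.6580
  4       437.50       381.6246     1,526.4982
  5       437.50       368.8085     1,844.0423
  6       437.50       356.4228     2,138.5366
  7       437.50       344.4530     2,411.1712
  8       437.50       332.8853     2,663.0822
  9       437.50       321.7060     2,895.3539
  10   25,437.50    18,076.7385   180,767.3851
  Σ                 21,408.9404   196,670.7517
P = 21,408.9404; Macaulay duration = 196,670.7517 / 21,408.9404 = 9.18638 half-year periods = 4.59319 years.
Modified duration = D_Mac / (1 + y) = 4.59319 / 1.03475 = 4.43894 years.

4.4389 years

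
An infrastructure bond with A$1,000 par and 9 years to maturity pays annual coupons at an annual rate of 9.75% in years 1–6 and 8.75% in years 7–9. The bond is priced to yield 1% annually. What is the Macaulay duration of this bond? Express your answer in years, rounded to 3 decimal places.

Periodic yield y = 0.01. Discount each cash flow and weight by its year:
  t   CF        PV=CF/(1+0.01)^t    t·PV
  1        97.50        96.5347        96.5347
  2        97.50        95.5789       191.1577
  3        97.50        94.6325       283.8976
  4        97.50        93.6956       374.7823
  5        97.50        92.7679       463.8395
  6        97.50        91.8494       551.0965
  7        87.50        81.6128       571.2898
  8        87.50        80.8048       646.4383
  9     1,087.50       994.3446     8,949.1010
  Σ                  1,721.8211    12,128.1374
Price P = Σ PV = 1,721.8211.
Macaulay duration = Σ(t·PV) / P = 12,128.1374 / 1,721.8211 = 7.04378 years.

7.044 years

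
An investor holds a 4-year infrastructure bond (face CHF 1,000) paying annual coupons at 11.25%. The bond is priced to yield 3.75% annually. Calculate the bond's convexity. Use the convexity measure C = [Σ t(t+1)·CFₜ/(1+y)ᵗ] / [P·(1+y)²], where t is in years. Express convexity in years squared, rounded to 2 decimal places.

15.50

With y = 0.0375:
  t   CF        PV=CF/(1+0.0375)^t    t·PV        t(t+1)·PV
  1       112.50       108.4337       108.4337         216.8675
  2       112.50       104.5144       209.0289         627.0867
  3       112.50       100.7368       302.2104       1,208.8418
  4     1,112.50       960.1688     3,840.6753      19,203.3764
  Σ                  1,273.8538     4,460.3483      21,256.1723
P = 1,273.8538.
Convexity = Σ t(t+1)·PV / [P·(1+y)²] = 21,256.1723 / (1,273.8538 × 1.076406) = 15.50205.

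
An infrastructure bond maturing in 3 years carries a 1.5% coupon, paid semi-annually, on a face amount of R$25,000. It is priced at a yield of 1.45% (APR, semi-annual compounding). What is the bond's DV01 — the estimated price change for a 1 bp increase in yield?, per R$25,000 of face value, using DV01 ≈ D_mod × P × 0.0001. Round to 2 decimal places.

R$7.32

Periodic yield y = 0.00725.
  t   CF        PV=CF/(1+0.00725)^t    t·PV
  1       187.50       186.1504       186.1504
  2       187.50       184.8105       369.6211
  3       187.50       183.4803       550.4409
  4       187.50       182.1596       728.6386
  5       187.50       180.8485       904.2425
  6    25,187.50    24,119.1172   144,714.7030
  Σ                 25,036.5665   147,453.7964
P = 25,036.5665; D_Mac = 5.88954 half-year periods = 2.94477 yrs; D_mod = 2.92357 yrs.
DV01 ≈ 2.92357 × 25,036.5665 × 0.0001 = 7.319623.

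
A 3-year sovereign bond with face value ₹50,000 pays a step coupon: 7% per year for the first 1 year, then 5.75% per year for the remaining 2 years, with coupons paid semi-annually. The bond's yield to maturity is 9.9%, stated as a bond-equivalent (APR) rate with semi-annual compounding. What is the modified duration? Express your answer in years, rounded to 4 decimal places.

Periodic yield y = 0.0495. First find Macaulay duration:
  t   CF        PV=CF/(1+0.0495)^t    t·PV
  1     1,750.00     1,667.4607     1,667.4607
  2     1,750.00     1,588.8144     3,177.6288
  3     1,437.50     1,243.5422     3,730.6266
  4     1,437.50     1,184.8901     4,739.5605
  5     1,437.50     1,129.0044     5,645.0221
  6    51,437.50    38,493.3045   230,959.8269
  Σ                 45,307.0163   249,920.1255
P = 45,307.0163; Macaulay duration = 249,920.1255 / 45,307.0163 = 5.51615 half-year periods = 2.75807 years.
Modified duration = D_Mac / (1 + y) = 2.75807 / 1.0495 = 2.62799 years.

2.6280 years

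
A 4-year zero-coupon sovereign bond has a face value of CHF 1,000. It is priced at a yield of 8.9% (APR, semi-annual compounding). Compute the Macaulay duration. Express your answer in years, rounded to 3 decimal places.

4.000 years

A zero-coupon bond has a single cash flow at maturity, so its Macaulay duration equals its maturity: 4 years.
(Equivalently: 8 semi-annual periods ÷ 2 = 4 years.)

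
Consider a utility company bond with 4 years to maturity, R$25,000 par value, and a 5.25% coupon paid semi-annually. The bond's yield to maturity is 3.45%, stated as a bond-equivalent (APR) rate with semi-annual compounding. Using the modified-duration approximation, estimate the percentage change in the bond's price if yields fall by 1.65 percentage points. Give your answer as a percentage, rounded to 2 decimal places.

Periodic yield y = 0.01725. Modified duration first:
  t   CF        PV=CF/(1+0.01725)^t    t·PV
  1       656.25       645.1217       645.1217
  2       656.25       634.1820     1,268.3640
  3       656.25       623.4279     1,870.2836
  4       656.25       612.8561     2,451.4245
  5       656.25       602.4636     3,012.3181
  6       656.25       592.2473     3,553.4841
  7       656.25       582.2043     4,075.4303
  8    25,656.25    22,375.4403   179,003.5226
  Σ                 26,667.9433   195,879.9488
P = 26,667.9433; D_Mac = 7.34515 half-year periods = 3.67257 yrs; D_mod = 3.67257/(1+0.01725) = 3.61030 yrs.
ΔP/P ≈ -D_mod · Δy = -3.61030 × (-0.0165) = +0.059570 = +5.9570%.

+5.96%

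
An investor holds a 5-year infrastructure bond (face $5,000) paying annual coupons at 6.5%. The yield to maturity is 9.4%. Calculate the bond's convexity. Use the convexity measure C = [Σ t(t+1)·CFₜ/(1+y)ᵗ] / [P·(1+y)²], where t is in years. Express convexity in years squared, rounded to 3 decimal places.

21.008

With y = 0.094:
  t   CF        PV=CF/(1+0.094)^t    t·PV        t(t+1)·PV
  1       325.00       297.0750       297.0750         594.1499
  2       325.00       271.5493       543.0986       1,629.2959
  3       325.00       248.2169       744.6508       2,978.6031
  4       325.00       226.8893       907.5573       4,537.7866
  5     5,325.00     3,398.0753    16,990.3766     101,942.2599
  Σ                  4,441.8059    19,482.7583     111,682.0954
P = 4,441.8059.
Convexity = Σ t(t+1)·PV / [P·(1+y)²] = 111,682.0954 / (4,441.8059 × 1.196836) = 21.00822.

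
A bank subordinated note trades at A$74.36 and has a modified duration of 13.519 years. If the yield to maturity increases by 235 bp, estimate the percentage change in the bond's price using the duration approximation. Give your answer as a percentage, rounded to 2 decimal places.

-31.77%

Duration approximation: ΔP/P ≈ -D_mod · Δy = -13.519 × (+0.0235) = -0.3176965.
As a percentage: -31.76965%.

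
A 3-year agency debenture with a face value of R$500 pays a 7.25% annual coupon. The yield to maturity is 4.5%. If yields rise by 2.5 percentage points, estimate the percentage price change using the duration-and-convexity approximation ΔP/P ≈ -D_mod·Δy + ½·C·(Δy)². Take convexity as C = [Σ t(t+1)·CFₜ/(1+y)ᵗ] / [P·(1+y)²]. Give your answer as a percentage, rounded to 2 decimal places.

-6.41%

With y = 0.045:
  t   CF        PV=CF/(1+0.045)^t    t·PV        t(t+1)·PV
  1        36.25        34.6890        34.6890          69.3780
  2        36.25        33.1952        66.3904         199.1713
  3       536.25       469.9141     1,409.7422       5,638.9686
  Σ                    537.7983     1,510.8216       5,907.5179
P = 537.7983; D_Mac = 2.80927 yrs; D_mod = 2.68830 yrs; C = 10.05896.
Duration effect: -2.68830 × (+0.025) = -0.067207
Convexity effect: 0.5 × 10.05896 × (0.025)² = +0.0031434
ΔP/P ≈ -0.067207 + 0.0031434 = -0.064064 = -6.4064%.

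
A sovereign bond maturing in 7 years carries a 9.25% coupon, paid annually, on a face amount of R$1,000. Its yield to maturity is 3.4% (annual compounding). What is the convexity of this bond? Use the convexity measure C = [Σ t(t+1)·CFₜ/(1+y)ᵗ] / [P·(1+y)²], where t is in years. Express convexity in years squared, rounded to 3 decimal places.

39.408

With y = 0.034:
  t   CF        PV=CF/(1+0.034)^t    t·PV        t(t+1)·PV
  1        92.50        89.4584        89.4584         178.9168
  2        92.50        86.5168       173.0337         519.1010
  3        92.50        83.6720       251.0160       1,004.0639
  4        92.50        80.9207       323.6828       1,618.4138
  5        92.50        78.2599       391.2993       2,347.7957
  6        92.50        75.6865       454.1191       3,178.8336
  7     1,092.50       864.5252     6,051.6766      48,413.4131
  Σ                  1,359.0395     7,734.2858      57,260.5379
P = 1,359.0395.
Convexity = Σ t(t+1)·PV / [P·(1+y)²] = 57,260.5379 / (1,359.0395 × 1.069156) = 39.40781.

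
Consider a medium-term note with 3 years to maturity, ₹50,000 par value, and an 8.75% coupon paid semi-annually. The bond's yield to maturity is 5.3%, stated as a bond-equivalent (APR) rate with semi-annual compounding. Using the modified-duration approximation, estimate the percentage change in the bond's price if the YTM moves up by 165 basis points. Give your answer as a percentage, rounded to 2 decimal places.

Periodic yield y = 0.0265. Modified duration first:
  t   CF        PV=CF/(1+0.0265)^t    t·PV
  1     2,187.50     2,131.0278     2,131.0278
  2     2,187.50     2,076.0134     4,152.0268
  3     2,187.50     2,022.4193     6,067.2579
  4     2,187.50     1,970.2088     7,880.8351
  5     2,187.50     1,919.3461     9,596.7305
  6    52,187.50    44,608.0019   267,648.0114
  Σ                 54,727.0172   297,475.8894
P = 54,727.0172; D_Mac = 5.43563 half-year periods = 2.71782 yrs; D_mod = 2.71782/(1+0.0265) = 2.64765 yrs.
ΔP/P ≈ -D_mod · Δy = -2.64765 × (+0.0165) = -0.043686 = -4.3686%.

-4.37%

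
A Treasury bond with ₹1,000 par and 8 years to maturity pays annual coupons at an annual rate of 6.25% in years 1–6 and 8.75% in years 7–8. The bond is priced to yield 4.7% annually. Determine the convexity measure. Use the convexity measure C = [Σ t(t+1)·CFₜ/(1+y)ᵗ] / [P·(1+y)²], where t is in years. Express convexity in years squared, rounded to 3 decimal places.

With y = 0.047:
  t   CF        PV=CF/(1+0.047)^t    t·PV        t(t+1)·PV
  1        62.50        59.6944        59.6944         119.3887
  2        62.50        57.0147       114.0294         342.0881
  3        62.50        54.4553       163.3658         653.4633
  4        62.50        52.0108       208.0431       1,040.2154
  5        62.50        49.6760       248.3800       1,490.2800
  6        62.50        47.4460       284.6762       1,992.7335
  7        87.50        63.4426       444.0985       3,552.7881
  8     1,087.50       753.1055     6,024.8439      54,223.5951
  Σ                  1,136.8453     7,547.1313      63,414.5522
P = 1,136.8453.
Convexity = Σ t(t+1)·PV / [P·(1+y)²] = 63,414.5522 / (1,136.8453 × 1.096209) = 50.88552.

50.886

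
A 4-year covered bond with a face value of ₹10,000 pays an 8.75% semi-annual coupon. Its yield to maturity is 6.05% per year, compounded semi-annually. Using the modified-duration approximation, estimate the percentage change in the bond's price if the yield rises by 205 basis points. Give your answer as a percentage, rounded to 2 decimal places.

-6.94%

Periodic yield y = 0.03025. Modified duration first:
  t   CF        PV=CF/(1+0.03025)^t    t·PV
  1       437.50       424.6542       424.6542
  2       437.50       412.1856       824.3712
  3       437.50       400.0831     1,200.2492
  4       437.50       388.3359     1,553.3437
  5       437.50       376.9337     1,884.6684
  6       437.50       365.8662     2,195.1973
  7       437.50       355.1237     2,485.8661
  8    10,437.50     8,223.4774    65,787.8192
  Σ                 10,946.6598    76,356.1693
P = 10,946.6598; D_Mac = 6.97529 half-year periods = 3.48765 yrs; D_mod = 3.48765/(1+0.03025) = 3.38524 yrs.
ΔP/P ≈ -D_mod · Δy = -3.38524 × (+0.0205) = -0.069397 = -6.9397%.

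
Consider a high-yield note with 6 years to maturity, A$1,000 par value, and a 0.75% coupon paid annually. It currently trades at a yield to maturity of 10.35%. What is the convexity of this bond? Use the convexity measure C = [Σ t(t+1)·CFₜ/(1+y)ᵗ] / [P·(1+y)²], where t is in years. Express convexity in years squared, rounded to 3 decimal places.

33.332

With y = 0.1035:
  t   CF        PV=CF/(1+0.1035)^t    t·PV        t(t+1)·PV
  1         7.50         6.7966         6.7966          13.5931
  2         7.50         6.1591        12.3182          36.9545
  3         7.50         5.5814        16.7442          66.9770
  4         7.50         5.0579        20.2317         101.1584
  5         7.50         4.5835        22.9176         137.5057
  6     1,007.50       557.9702     3,347.8214      23,434.7497
  Σ                    586.1487     3,426.8297      23,790.9385
P = 586.1487.
Convexity = Σ t(t+1)·PV / [P·(1+y)²] = 23,790.9385 / (586.1487 × 1.217712) = 33.33182.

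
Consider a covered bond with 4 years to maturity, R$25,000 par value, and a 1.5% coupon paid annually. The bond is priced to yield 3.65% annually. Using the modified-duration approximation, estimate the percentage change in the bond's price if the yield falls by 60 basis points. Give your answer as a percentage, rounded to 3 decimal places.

+2.262%

Periodic yield y = 0.0365. Modified duration first:
  t   CF        PV=CF/(1+0.0365)^t    t·PV
  1       375.00       361.7945       361.7945
  2       375.00       349.0540       698.1081
  3       375.00       336.7622     1,010.2866
  4    25,375.00    21,985.1192    87,940.4769
  Σ                 23,032.7300    90,010.6661
P = 23,032.7300; D_Mac = 3.90795 yrs; D_mod = 3.90795/(1+0.0365) = 3.77033 yrs.
ΔP/P ≈ -D_mod · Δy = -3.77033 × (-0.006) = +0.022622 = +2.2622%.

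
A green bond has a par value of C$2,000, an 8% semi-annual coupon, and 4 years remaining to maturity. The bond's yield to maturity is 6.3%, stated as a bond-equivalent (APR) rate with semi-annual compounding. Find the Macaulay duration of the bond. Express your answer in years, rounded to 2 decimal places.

Periodic yield y = 0.0315. Discount each cash flow and weight by its period:
  t   CF        PV=CF/(1+0.0315)^t    t·PV
  1        80.00        77.5570        77.5570
  2        80.00        75.1885       150.3770
  3        80.00        72.8924       218.6772
  4        80.00        70.6664       282.6657
  5        80.00        68.5084       342.5420
  6        80.00        66.4163       398.4977
  7        80.00        64.3881       450.7164
  8     2,080.00     1,622.9662    12,983.7296
  Σ                  2,118.5832    14,904.7627
Price P = Σ PV = 2,118.5832.
Macaulay duration = Σ(t·PV) / P = 14,904.7627 / 2,118.5832 = 7.03525 half-year periods.
In years: 7.03525 / 2 = 3.51762 years.

3.52 years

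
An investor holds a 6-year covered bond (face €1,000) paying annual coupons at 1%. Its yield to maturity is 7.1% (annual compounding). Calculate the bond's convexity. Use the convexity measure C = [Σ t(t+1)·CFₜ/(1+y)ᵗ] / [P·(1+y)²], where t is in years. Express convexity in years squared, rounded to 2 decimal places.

With y = 0.071:
  t   CF        PV=CF/(1+0.071)^t    t·PV        t(t+1)·PV
  1        10.00         9.3371         9.3371          18.6741
  2        10.00         8.7181        17.4362          52.3085
  3        10.00         8.1401        24.4204          97.6816
  4        10.00         7.6005        30.4020         152.0100
  5        10.00         7.0966        35.4832         212.8991
  6     1,010.00       669.2441     4,015.4646      28,108.2520
  Σ                    710.1365     4,132.5434      28,641.8254
P = 710.1365.
Convexity = Σ t(t+1)·PV / [P·(1+y)²] = 28,641.8254 / (710.1365 × 1.147041) = 35.16251.

35.16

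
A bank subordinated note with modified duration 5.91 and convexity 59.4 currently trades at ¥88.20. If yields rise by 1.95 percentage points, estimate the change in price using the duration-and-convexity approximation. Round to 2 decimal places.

-¥9.17

Duration effect: -D_mod·Δy = -5.91 × (+0.0195) = -0.115245
Convexity effect: ½·C·(Δy)² = 0.5 × 59.4 × (0.0195)² = +0.011293425
ΔP/P ≈ -0.115245 + 0.011293425 = -0.103951575
ΔP ≈ 88.20 × (-0.103951575) = -9.168528915.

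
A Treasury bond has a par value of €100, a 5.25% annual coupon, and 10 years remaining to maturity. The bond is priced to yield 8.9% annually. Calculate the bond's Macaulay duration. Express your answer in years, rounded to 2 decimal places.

Periodic yield y = 0.089. Discount each cash flow and weight by its year:
  t   CF        PV=CF/(1+0.089)^t    t·PV
  1         5.25         4.8209         4.8209
  2         5.25         4.4269         8.8539
  3         5.25         4.0651        12.1954
  4         5.25         3.7329        14.9316
  5         5.25         3.4278        17.1392
  6         5.25         3.1477        18.8861
  7         5.25         2.8904        20.2331
  8         5.25         2.6542        21.2337
  9         5.25         2.4373        21.9357
  10      105.25        44.8687       448.6868
  Σ                     76.4721       588.9165
Price P = Σ PV = 76.4721.
Macaulay duration = Σ(t·PV) / P = 588.9165 / 76.4721 = 7.70106 years.

7.70 years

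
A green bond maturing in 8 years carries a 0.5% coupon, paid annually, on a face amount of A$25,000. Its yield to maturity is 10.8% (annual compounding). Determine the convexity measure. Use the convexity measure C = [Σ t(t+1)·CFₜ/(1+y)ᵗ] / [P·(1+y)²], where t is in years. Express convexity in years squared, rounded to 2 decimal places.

With y = 0.108:
  t   CF        PV=CF/(1+0.108)^t    t·PV        t(t+1)·PV
  1       125.00       112.8159       112.8159         225.6318
  2       125.00       101.8194       203.6388         610.9163
  3       125.00        91.8948       275.6843       1,102.7371
  4       125.00        82.9375       331.7500       1,658.7501
  5       125.00        74.8533       374.2667       2,245.6003
  6       125.00        67.5572       405.3430       2,837.4012
  7       125.00        60.9722       426.8052       3,414.4418
  8    25,125.00    11,060.8369    88,486.6950     796,380.2548
  Σ                 11,653.6871    90,616.9989     808,475.7334
P = 11,653.6871.
Convexity = Σ t(t+1)·PV / [P·(1+y)²] = 808,475.7334 / (11,653.6871 × 1.227664) = 56.50984.

56.51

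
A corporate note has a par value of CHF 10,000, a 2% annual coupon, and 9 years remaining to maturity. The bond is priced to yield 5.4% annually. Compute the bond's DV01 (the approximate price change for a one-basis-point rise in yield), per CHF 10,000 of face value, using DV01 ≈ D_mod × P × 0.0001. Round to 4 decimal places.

Periodic yield y = 0.054.
  t   CF        PV=CF/(1+0.054)^t    t·PV
  1       200.00       189.7533       189.7533
  2       200.00       180.0316       360.0632
  3       200.00       170.8080       512.4239
  4       200.00       162.0569       648.2276
  5       200.00       153.7542       768.7709
  6       200.00       145.8768       875.2610
  7       200.00       138.4031       968.8215
  8       200.00       131.3122     1,050.4977
  9    10,200.00     6,353.8166    57,184.3493
  Σ                  7,625.8127    62,558.1685
P = 7,625.8127; D_Mac = 8.20348 yrs; D_mod = 7.78318 yrs.
DV01 ≈ 7.78318 × 7,625.8127 × 0.0001 = 5.935310.

CHF 5.9353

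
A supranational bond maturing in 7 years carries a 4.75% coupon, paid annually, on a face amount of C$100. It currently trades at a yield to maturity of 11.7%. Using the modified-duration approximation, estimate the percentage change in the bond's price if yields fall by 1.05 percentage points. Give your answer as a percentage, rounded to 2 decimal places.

Periodic yield y = 0.117. Modified duration first:
  t   CF        PV=CF/(1+0.117)^t    t·PV
  1         4.75         4.2525         4.2525
  2         4.75         3.8070         7.6141
  3         4.75         3.4083        10.2248
  4         4.75         3.0513        12.2051
  5         4.75         2.7317        13.6583
  6         4.75         2.4455        14.6732
  7       104.75        48.2816       337.9713
  Σ                     67.9779       400.5993
P = 67.9779; D_Mac = 5.89308 yrs; D_mod = 5.89308/(1+0.117) = 5.27581 yrs.
ΔP/P ≈ -D_mod · Δy = -5.27581 × (-0.0105) = +0.055396 = +5.5396%.

+5.54%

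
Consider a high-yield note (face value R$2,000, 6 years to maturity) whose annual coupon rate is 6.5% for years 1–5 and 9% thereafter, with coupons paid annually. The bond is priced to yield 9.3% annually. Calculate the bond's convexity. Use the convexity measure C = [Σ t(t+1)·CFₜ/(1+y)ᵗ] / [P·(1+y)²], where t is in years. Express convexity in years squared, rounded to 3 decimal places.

28.261

With y = 0.093:
  t   CF        PV=CF/(1+0.093)^t    t·PV        t(t+1)·PV
  1       130.00       118.9387       118.9387         237.8774
  2       130.00       108.8186       217.6371         652.9114
  3       130.00        99.5595       298.6786       1,194.7144
  4       130.00        91.0883       364.3533       1,821.7665
  5       130.00        83.3379       416.6895       2,500.1369
  6     2,180.00     1,278.6024     7,671.6145      53,701.3016
  Σ                  1,780.3455     9,087.9118      60,108.7083
P = 1,780.3455.
Convexity = Σ t(t+1)·PV / [P·(1+y)²] = 60,108.7083 / (1,780.3455 × 1.194649) = 28.26134.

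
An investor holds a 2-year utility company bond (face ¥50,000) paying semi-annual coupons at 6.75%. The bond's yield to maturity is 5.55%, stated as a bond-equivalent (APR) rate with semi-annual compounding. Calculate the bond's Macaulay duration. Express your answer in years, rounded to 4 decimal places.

1.9054 years

Periodic yield y = 0.02775. Discount each cash flow and weight by its period:
  t   CF        PV=CF/(1+0.02775)^t    t·PV
  1     1,687.50     1,641.9363     1,641.9363
  2     1,687.50     1,597.6028     3,195.2056
  3     1,687.50     1,554.4663     4,663.3990
  4    51,687.50    46,327.1502   185,308.6006
  Σ                 51,121.1556   194,809.1415
Price P = Σ PV = 51,121.1556.
Macaulay duration = Σ(t·PV) / P = 194,809.1415 / 51,121.1556 = 3.81073 half-year periods.
In years: 3.81073 / 2 = 1.90537 years.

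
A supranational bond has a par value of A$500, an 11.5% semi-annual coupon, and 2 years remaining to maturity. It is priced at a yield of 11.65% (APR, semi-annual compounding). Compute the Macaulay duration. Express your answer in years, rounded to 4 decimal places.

1.8425 years

Periodic yield y = 0.05825. Discount each cash flow and weight by its period:
  t   CF        PV=CF/(1+0.05825)^t    t·PV
  1        28.75        27.1675        27.1675
  2        28.75        25.6721        51.3442
  3        28.75        24.2590        72.7770
  4       528.75       421.5968     1,686.3871
  Σ                    498.6954     1,837.6758
Price P = Σ PV = 498.6954.
Macaulay duration = Σ(t·PV) / P = 1,837.6758 / 498.6954 = 3.68497 half-year periods.
In years: 3.68497 / 2 = 1.84248 years.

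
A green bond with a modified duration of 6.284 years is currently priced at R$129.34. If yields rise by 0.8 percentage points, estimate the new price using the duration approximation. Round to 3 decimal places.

Duration approximation: ΔP/P ≈ -D_mod · Δy = -6.284 × (+0.008) = -0.050272.
New price ≈ 129.34 × (1 - 0.050272) = 122.83781952.

R$122.838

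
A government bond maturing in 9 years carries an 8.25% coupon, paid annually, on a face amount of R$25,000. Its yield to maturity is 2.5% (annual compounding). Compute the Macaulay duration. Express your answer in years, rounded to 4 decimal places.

Periodic yield y = 0.025. Discount each cash flow and weight by its year:
  t   CF        PV=CF/(1+0.025)^t    t·PV
  1     2,062.50     2,012.1951     2,012.1951
  2     2,062.50     1,963.1172     3,926.2344
  3     2,062.50     1,915.2363     5,745.7089
  4     2,062.50     1,868.5232     7,474.0928
  5     2,062.50     1,822.9495     9,114.7473
  6     2,062.50     1,778.4873    10,670.9237
  7     2,062.50     1,735.1095    12,145.7668
  8     2,062.50     1,692.7898    13,542.3184
  9    27,062.50    21,669.7113   195,027.4016
  Σ                 36,458.1192   259,659.3891
Price P = Σ PV = 36,458.1192.
Macaulay duration = Σ(t·PV) / P = 259,659.3891 / 36,458.1192 = 7.12213 years.

7.1221 years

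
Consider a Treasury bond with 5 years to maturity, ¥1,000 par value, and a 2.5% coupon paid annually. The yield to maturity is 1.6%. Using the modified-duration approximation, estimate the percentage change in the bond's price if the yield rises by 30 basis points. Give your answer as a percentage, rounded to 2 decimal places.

-1.41%

Periodic yield y = 0.016. Modified duration first:
  t   CF        PV=CF/(1+0.016)^t    t·PV
  1        25.00        24.6063        24.6063
  2        25.00        24.2188        48.4376
  3        25.00        23.8374        71.5122
  4        25.00        23.4620        93.8480
  5     1,025.00       946.7936     4,733.9681
  Σ                  1,042.9181     4,972.3723
P = 1,042.9181; D_Mac = 4.76775 yrs; D_mod = 4.76775/(1+0.016) = 4.69267 yrs.
ΔP/P ≈ -D_mod · Δy = -4.69267 × (+0.003) = -0.014078 = -1.4078%.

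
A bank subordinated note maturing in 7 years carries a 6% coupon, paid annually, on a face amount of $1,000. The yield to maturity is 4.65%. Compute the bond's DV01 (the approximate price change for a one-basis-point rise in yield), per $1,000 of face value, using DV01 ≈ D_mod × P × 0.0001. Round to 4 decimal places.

$0.6149

Periodic yield y = 0.0465.
  t   CF        PV=CF/(1+0.0465)^t    t·PV
  1        60.00        57.3340        57.3340
  2        60.00        54.7864       109.5728
  3        60.00        52.3520       157.0561
  4        60.00        50.0258       200.1033
  5        60.00        47.8030       239.0150
  6        60.00        45.6789       274.0735
  7     1,060.00       771.1365     5,397.9552
  Σ                  1,079.1166     6,435.1099
P = 1,079.1166; D_Mac = 5.96331 yrs; D_mod = 5.69834 yrs.
DV01 ≈ 5.69834 × 1,079.1166 × 0.0001 = 0.614917.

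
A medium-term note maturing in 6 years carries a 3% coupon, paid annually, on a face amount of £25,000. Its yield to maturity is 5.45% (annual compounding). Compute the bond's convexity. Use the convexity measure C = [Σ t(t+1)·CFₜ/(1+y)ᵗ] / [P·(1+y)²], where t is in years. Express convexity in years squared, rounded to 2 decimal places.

33.99

With y = 0.0545:
  t   CF        PV=CF/(1+0.0545)^t    t·PV        t(t+1)·PV
  1       750.00       711.2376       711.2376       1,422.4751
  2       750.00       674.4785     1,348.9570       4,046.8709
  3       750.00       639.6192     1,918.8577       7,675.4307
  4       750.00       606.5616     2,426.2465      12,131.2324
  5       750.00       575.2125     2,876.0627      17,256.3761
  6    25,750.00    18,728.2729   112,369.6374     786,587.4615
  Σ                 21,935.3823   121,650.9987     829,119.8467
P = 21,935.3823.
Convexity = Σ t(t+1)·PV / [P·(1+y)²] = 829,119.8467 / (21,935.3823 × 1.111970) = 33.99217.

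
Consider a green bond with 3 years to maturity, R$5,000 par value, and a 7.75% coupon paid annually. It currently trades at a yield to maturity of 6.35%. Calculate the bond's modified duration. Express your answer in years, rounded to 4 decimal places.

Periodic yield y = 0.0635. First find Macaulay duration:
  t   CF        PV=CF/(1+0.0635)^t    t·PV
  1       387.50       364.3630       364.3630
  2       387.50       342.6074       685.2148
  3     5,387.50     4,478.9354    13,436.8063
  Σ                  5,185.9058    14,486.3840
P = 5,185.9058; Macaulay duration = 14,486.3840 / 5,185.9058 = 2.79341 years.
Modified duration = D_Mac / (1 + y) = 2.79341 / 1.0635 = 2.62662 years.

2.6266 years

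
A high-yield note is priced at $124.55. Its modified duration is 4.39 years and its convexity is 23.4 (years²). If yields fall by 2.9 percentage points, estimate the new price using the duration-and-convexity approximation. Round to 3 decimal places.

Duration effect: -D_mod·Δy = -4.39 × (-0.029) = +0.127310
Convexity effect: ½·C·(Δy)² = 0.5 × 23.4 × (-0.029)² = +0.0098397
ΔP/P ≈ +0.127310 + 0.0098397 = +0.1371497
New price ≈ 124.55 × (1 + 0.1371497) = 141.631995135.

$141.632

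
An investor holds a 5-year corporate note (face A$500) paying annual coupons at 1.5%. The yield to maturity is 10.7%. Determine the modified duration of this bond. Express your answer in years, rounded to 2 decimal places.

4.35 years

Periodic yield y = 0.107. First find Macaulay duration:
  t   CF        PV=CF/(1+0.107)^t    t·PV
  1         7.50         6.7751         6.7751
  2         7.50         6.1202        12.2404
  3         7.50         5.5286        16.5859
  4         7.50         4.9943        19.9770
  5       507.50       305.2797     1,526.3986
  Σ                    328.6979     1,581.9770
P = 328.6979; Macaulay duration = 1,581.9770 / 328.6979 = 4.81286 years.
Modified duration = D_Mac / (1 + y) = 4.81286 / 1.107 = 4.34766 years.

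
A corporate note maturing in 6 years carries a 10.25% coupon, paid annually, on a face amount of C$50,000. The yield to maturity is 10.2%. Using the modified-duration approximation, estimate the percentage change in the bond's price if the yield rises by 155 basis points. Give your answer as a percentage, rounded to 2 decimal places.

Periodic yield y = 0.102. Modified duration first:
  t   CF        PV=CF/(1+0.102)^t    t·PV
  1     5,125.00     4,650.6352     4,650.6352
  2     5,125.00     4,220.1771     8,440.3543
  3     5,125.00     3,829.5618    11,488.6855
  4     5,125.00     3,475.1015    13,900.4059
  5     5,125.00     3,153.4496    15,767.2481
  6    55,125.00    30,779.3210   184,675.9262
  Σ                 50,108.2463   238,923.2552
P = 50,108.2463; D_Mac = 4.76814 yrs; D_mod = 4.76814/(1+0.102) = 4.32681 yrs.
ΔP/P ≈ -D_mod · Δy = -4.32681 × (+0.0155) = -0.067066 = -6.7066%.

-6.71%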